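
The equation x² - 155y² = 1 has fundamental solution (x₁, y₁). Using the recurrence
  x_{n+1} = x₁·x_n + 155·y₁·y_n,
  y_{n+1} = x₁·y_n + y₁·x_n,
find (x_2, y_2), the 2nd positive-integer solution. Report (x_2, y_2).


Step 1: Find the fundamental solution (x₁, y₁) of x² - 155y² = 1.
  Expand √155 as a continued fraction. a₀ = ⌊√155⌋ = 12; iterate m_{k+1} = d_k·a_k − m_k, d_{k+1} = (155 − m_{k+1}²)/d_k, a_{k+1} = ⌊(a₀ + m_{k+1})/d_{k+1}⌋ (starting m₀ = 0, d₀ = 1), with convergents p_k = a_k·p_{k-1} + p_{k-2}, q_k = a_k·q_{k-1} + q_{k-2} (p₋₁ = 1, q₋₁ = 0):
  k = 0: a₀ = 12; p₀/q₀ = 12/1; p₀² − 155·q₀² = 144 − 155 = -11.
  k = 1: m = 12, d = 11, a = ⌊(12 + 12)/11⌋ = 2; p/q = (2·12 + 1)/(2·1 + 0) = 25/2; p² − 155·q² = 625 − 620 = 5.
  k = 2: m = 10, d = 5, a = ⌊(12 + 10)/5⌋ = 4; p/q = (4·25 + 12)/(4·2 + 1) = 112/9; p² − 155·q² = 12544 − 12555 = -11.
  k = 3: m = 10, d = 11, a = ⌊(12 + 10)/11⌋ = 2; p/q = (2·112 + 25)/(2·9 + 2) = 249/20; p² − 155·q² = 62001 − 62000 = 1.
  The first convergent with p² − 155·q² = 1 gives the fundamental solution (x₁, y₁) = (249, 20).
Step 2: Apply the recurrence (x_{n+1}, y_{n+1}) = (x₁x_n + 155y₁y_n, x₁y_n + y₁x_n) repeatedly.
  From (x_1, y_1) = (249, 20): x_2 = 249·249 + 155·20·20 = 124001; y_2 = 249·20 + 20·249 = 9960.
Step 3: Verify x_2² - 155·y_2² = 15376248001 - 15376248000 = 1 (should be 1). ✓

(x_1, y_1) = (249, 20); (x_2, y_2) = (124001, 9960).


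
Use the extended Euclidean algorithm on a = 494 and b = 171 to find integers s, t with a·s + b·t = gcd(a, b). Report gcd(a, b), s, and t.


Euclidean algorithm on (494, 171) — divide until remainder is 0:
  494 = 2 · 171 + 152
  171 = 1 · 152 + 19
  152 = 8 · 19 + 0
gcd(494, 171) = 19.
Track Bezout coefficients alongside the remainders: start with r₀ = 494 = a·1 + b·0 (s = 1, t = 0) and r₁ = 171 = a·0 + b·1 (s = 0, t = 1); each new remainder r_{k+1} = r_{k-1} − q_k·r_k inherits s_{k+1} = s_{k-1} − q_k·s_k, t_{k+1} = t_{k-1} − q_k·t_k, so r_k = a·s_k + b·t_k at every step:
  q = 2: r = 152, s = 1 − 2·0 = 1, t = 0 − 2·1 = -2  (check: 494·1 + 171·(-2) = 152)
  q = 1: r = 19, s = 0 − 1·1 = -1, t = 1 − 1·(-2) = 3  (check: 494·(-1) + 171·3 = 19)
The row with r = 19 (the gcd) gives the Bezout coefficients s = -1, t = 3.
Result: 494 · (-1) + 171 · (3) = 19.

gcd(494, 171) = 19; s = -1, t = 3 (check: 494·(-1) + 171·3 = 19).


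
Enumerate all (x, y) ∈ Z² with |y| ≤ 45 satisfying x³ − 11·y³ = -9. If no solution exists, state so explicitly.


The equation is x³ - 11y³ = -9. For fixed y, x³ = 11·y³ − 9, so a solution requires the RHS to be a perfect cube.
Strategy: iterate y from -45 to 45, compute RHS = 11·y³ − 9, and check whether it is a (positive or negative) perfect cube.
Check small values of y:
  y = 0: RHS = -9 is not a perfect cube.
  y = 1: RHS = 2 is not a perfect cube.
  y = -1: RHS = -20 is not a perfect cube.
  y = 2: RHS = 79 is not a perfect cube.
  y = -2: RHS = -97 is not a perfect cube.
  y = 3: RHS = 288 is not a perfect cube.
  y = -3: RHS = -306 is not a perfect cube.
Continuing the search up to |y| = 45 finds no solutions either.
No (x, y) in the scanned range satisfies the equation.

No integer solutions with |y| ≤ 45.


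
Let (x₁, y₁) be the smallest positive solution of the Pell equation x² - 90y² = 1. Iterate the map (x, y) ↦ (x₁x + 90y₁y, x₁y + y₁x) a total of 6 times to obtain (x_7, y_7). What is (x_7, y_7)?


Step 1: Find the fundamental solution (x₁, y₁) of x² - 90y² = 1.
  Expand √90 as a continued fraction. a₀ = ⌊√90⌋ = 9; iterate m_{k+1} = d_k·a_k − m_k, d_{k+1} = (90 − m_{k+1}²)/d_k, a_{k+1} = ⌊(a₀ + m_{k+1})/d_{k+1}⌋ (starting m₀ = 0, d₀ = 1), with convergents p_k = a_k·p_{k-1} + p_{k-2}, q_k = a_k·q_{k-1} + q_{k-2} (p₋₁ = 1, q₋₁ = 0):
  k = 0: a₀ = 9; p₀/q₀ = 9/1; p₀² − 90·q₀² = 81 − 90 = -9.
  k = 1: m = 9, d = 9, a = ⌊(9 + 9)/9⌋ = 2; p/q = (2·9 + 1)/(2·1 + 0) = 19/2; p² − 90·q² = 361 − 360 = 1.
  The first convergent with p² − 90·q² = 1 gives the fundamental solution (x₁, y₁) = (19, 2).
Step 2: Apply the recurrence (x_{n+1}, y_{n+1}) = (x₁x_n + 90y₁y_n, x₁y_n + y₁x_n) repeatedly.
  From (x_1, y_1) = (19, 2): x_2 = 19·19 + 90·2·2 = 721; y_2 = 19·2 + 2·19 = 76.
  From (x_2, y_2) = (721, 76): x_3 = 19·721 + 90·2·76 = 27379; y_3 = 19·76 + 2·721 = 2886.
  From (x_3, y_3) = (27379, 2886): x_4 = 19·27379 + 90·2·2886 = 1039681; y_4 = 19·2886 + 2·27379 = 109592.
  From (x_4, y_4) = (1039681, 109592): x_5 = 19·1039681 + 90·2·109592 = 39480499; y_5 = 19·109592 + 2·1039681 = 4161610.
  From (x_5, y_5) = (39480499, 4161610): x_6 = 19·39480499 + 90·2·4161610 = 1499219281; y_6 = 19·4161610 + 2·39480499 = 158031588.
  From (x_6, y_6) = (1499219281, 158031588): x_7 = 19·1499219281 + 90·2·158031588 = 56930852179; y_7 = 19·158031588 + 2·1499219281 = 6001038734.
Step 3: Verify x_7² - 90·y_7² = 3241121929827149048041 - 3241121929827149048040 = 1 (should be 1). ✓

(x_1, y_1) = (19, 2); (x_7, y_7) = (56930852179, 6001038734).


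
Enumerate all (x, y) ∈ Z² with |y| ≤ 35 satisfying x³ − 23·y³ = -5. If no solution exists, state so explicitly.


The equation is x³ - 23y³ = -5. For fixed y, x³ = 23·y³ − 5, so a solution requires the RHS to be a perfect cube.
Strategy: iterate y from -35 to 35, compute RHS = 23·y³ − 5, and check whether it is a (positive or negative) perfect cube.
Check small values of y:
  y = 0: RHS = -5 is not a perfect cube.
  y = 1: RHS = 18 is not a perfect cube.
  y = -1: RHS = -28 is not a perfect cube.
  y = 2: RHS = 179 is not a perfect cube.
  y = -2: RHS = -189 is not a perfect cube.
  y = 3: RHS = 616 is not a perfect cube.
  y = -3: RHS = -626 is not a perfect cube.
Continuing the search up to |y| = 35 finds no solutions either.
No (x, y) in the scanned range satisfies the equation.

No integer solutions with |y| ≤ 35.


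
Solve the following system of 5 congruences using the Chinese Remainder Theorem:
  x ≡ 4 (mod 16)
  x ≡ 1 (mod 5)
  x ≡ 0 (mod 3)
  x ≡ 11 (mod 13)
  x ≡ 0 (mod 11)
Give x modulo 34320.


Product of moduli M = 16 · 5 · 3 · 13 · 11 = 34320.
Merge one congruence at a time:
  Start: x ≡ 4 (mod 16).
  Combine with x ≡ 1 (mod 5); new modulus lcm = 80.
    Write x = 4 + 16·t and substitute into x ≡ 1 (mod 5): 16·t ≡ 1 − 4 = -3 (mod 5).
    Reduce coefficients mod 5: 1·t ≡ 2 (mod 5).
    So t ≡ 2 (mod 5).
    Then x = 4 + 16·2 = 36, valid modulo lcm(16, 5) = 80: x ≡ 36 (mod 80).
  Combine with x ≡ 0 (mod 3); new modulus lcm = 240.
    Write x = 36 + 80·t and substitute into x ≡ 0 (mod 3): 80·t ≡ 0 − 36 = -36 (mod 3).
    Reduce coefficients mod 3: 2·t ≡ 0 (mod 3).
    The inverse of 2 mod 3 is 2 (since 2·2 = 4 = 1·3 + 1), so t ≡ 2·0 = 0 ≡ 0 (mod 3).
    Then x = 36 + 80·0 = 36, valid modulo lcm(80, 3) = 240: x ≡ 36 (mod 240).
  Combine with x ≡ 11 (mod 13); new modulus lcm = 3120.
    Write x = 36 + 240·t and substitute into x ≡ 11 (mod 13): 240·t ≡ 11 − 36 = -25 (mod 13).
    Reduce coefficients mod 13: 6·t ≡ 1 (mod 13).
    The inverse of 6 mod 13 is 11 (since 6·11 = 66 = 5·13 + 1), so t ≡ 11·1 = 11 ≡ 11 (mod 13).
    Then x = 36 + 240·11 = 2676, valid modulo lcm(240, 13) = 3120: x ≡ 2676 (mod 3120).
  Combine with x ≡ 0 (mod 11); new modulus lcm = 34320.
    Write x = 2676 + 3120·t and substitute into x ≡ 0 (mod 11): 3120·t ≡ 0 − 2676 = -2676 (mod 11).
    Reduce coefficients mod 11: 7·t ≡ 8 (mod 11).
    The inverse of 7 mod 11 is 8 (since 7·8 = 56 = 5·11 + 1), so t ≡ 8·8 = 64 ≡ 9 (mod 11).
    Then x = 2676 + 3120·9 = 30756, valid modulo lcm(3120, 11) = 34320: x ≡ 30756 (mod 34320).
Verify against each original: 30756 mod 16 = 4, 30756 mod 5 = 1, 30756 mod 3 = 0, 30756 mod 13 = 11, 30756 mod 11 = 0.

x ≡ 30756 (mod 34320).


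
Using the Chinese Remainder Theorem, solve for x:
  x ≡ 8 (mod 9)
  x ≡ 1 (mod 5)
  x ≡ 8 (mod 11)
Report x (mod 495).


Moduli 9, 5, 11 are pairwise coprime; by CRT there is a unique solution modulo M = 9 · 5 · 11 = 495.
Solve pairwise, accumulating the modulus:
  Start with x ≡ 8 (mod 9).
  Combine with x ≡ 1 (mod 5): since gcd(9, 5) = 1, we get a unique residue mod 45.
    Write x = 8 + 9·t and substitute into x ≡ 1 (mod 5): 9·t ≡ 1 − 8 = -7 (mod 5).
    Reduce coefficients mod 5: 4·t ≡ 3 (mod 5).
    The inverse of 4 mod 5 is 4 (since 4·4 = 16 = 3·5 + 1), so t ≡ 4·3 = 12 ≡ 2 (mod 5).
    Then x = 8 + 9·2 = 26, valid modulo lcm(9, 5) = 45: x ≡ 26 (mod 45).
  Combine with x ≡ 8 (mod 11): since gcd(45, 11) = 1, we get a unique residue mod 495.
    Write x = 26 + 45·t and substitute into x ≡ 8 (mod 11): 45·t ≡ 8 − 26 = -18 (mod 11).
    Reduce coefficients mod 11: 1·t ≡ 4 (mod 11).
    So t ≡ 4 (mod 11).
    Then x = 26 + 45·4 = 206, valid modulo lcm(45, 11) = 495: x ≡ 206 (mod 495).
Verify: 206 mod 9 = 8 ✓, 206 mod 5 = 1 ✓, 206 mod 11 = 8 ✓.

x ≡ 206 (mod 495).


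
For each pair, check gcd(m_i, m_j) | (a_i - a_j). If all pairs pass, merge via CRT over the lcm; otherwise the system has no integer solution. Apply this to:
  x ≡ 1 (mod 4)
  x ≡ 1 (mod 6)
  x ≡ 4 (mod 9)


Moduli 4, 6, 9 are not pairwise coprime, so CRT works modulo lcm(m_i) when all pairwise compatibility conditions hold.
Pairwise compatibility: gcd(m_i, m_j) must divide a_i - a_j for every pair.
Merge one congruence at a time:
  Start: x ≡ 1 (mod 4).
  Combine with x ≡ 1 (mod 6): gcd(4, 6) = 2; 1 - 1 = 0, which IS divisible by 2, so compatible.
    Write x = 1 + 4·t and substitute into x ≡ 1 (mod 6): 4·t ≡ 1 − 1 = 0 (mod 6).
    Divide the congruence (and modulus) by g = 2: 2·t ≡ 0 (mod 3).
    The inverse of 2 mod 3 is 2 (since 2·2 = 4 = 1·3 + 1), so t ≡ 2·0 = 0 ≡ 0 (mod 3).
    Then x = 1 + 4·0 = 1, valid modulo lcm(4, 6) = 12: x ≡ 1 (mod 12).
  Combine with x ≡ 4 (mod 9): gcd(12, 9) = 3; 4 - 1 = 3, which IS divisible by 3, so compatible.
    Write x = 1 + 12·t and substitute into x ≡ 4 (mod 9): 12·t ≡ 4 − 1 = 3 (mod 9).
    Divide the congruence (and modulus) by g = 3: 4·t ≡ 1 (mod 3).
    Reduce coefficients mod 3: 1·t ≡ 1 (mod 3).
    So t ≡ 1 (mod 3).
    Then x = 1 + 12·1 = 13, valid modulo lcm(12, 9) = 36: x ≡ 13 (mod 36).
Verify: 13 mod 4 = 1, 13 mod 6 = 1, 13 mod 9 = 4.

x ≡ 13 (mod 36).


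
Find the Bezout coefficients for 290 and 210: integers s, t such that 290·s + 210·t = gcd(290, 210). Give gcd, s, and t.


Euclidean algorithm on (290, 210) — divide until remainder is 0:
  290 = 1 · 210 + 80
  210 = 2 · 80 + 50
  80 = 1 · 50 + 30
  50 = 1 · 30 + 20
  30 = 1 · 20 + 10
  20 = 2 · 10 + 0
gcd(290, 210) = 10.
Track Bezout coefficients alongside the remainders: start with r₀ = 290 = a·1 + b·0 (s = 1, t = 0) and r₁ = 210 = a·0 + b·1 (s = 0, t = 1); each new remainder r_{k+1} = r_{k-1} − q_k·r_k inherits s_{k+1} = s_{k-1} − q_k·s_k, t_{k+1} = t_{k-1} − q_k·t_k, so r_k = a·s_k + b·t_k at every step:
  q = 1: r = 80, s = 1 − 1·0 = 1, t = 0 − 1·1 = -1  (check: 290·1 + 210·(-1) = 80)
  q = 2: r = 50, s = 0 − 2·1 = -2, t = 1 − 2·(-1) = 3  (check: 290·(-2) + 210·3 = 50)
  q = 1: r = 30, s = 1 − 1·(-2) = 3, t = -1 − 1·3 = -4  (check: 290·3 + 210·(-4) = 30)
  q = 1: r = 20, s = -2 − 1·3 = -5, t = 3 − 1·(-4) = 7  (check: 290·(-5) + 210·7 = 20)
  q = 1: r = 10, s = 3 − 1·(-5) = 8, t = -4 − 1·7 = -11  (check: 290·8 + 210·(-11) = 10)
The row with r = 10 (the gcd) gives the Bezout coefficients s = 8, t = -11.
Result: 290 · (8) + 210 · (-11) = 10.

gcd(290, 210) = 10; s = 8, t = -11 (check: 290·8 + 210·(-11) = 10).


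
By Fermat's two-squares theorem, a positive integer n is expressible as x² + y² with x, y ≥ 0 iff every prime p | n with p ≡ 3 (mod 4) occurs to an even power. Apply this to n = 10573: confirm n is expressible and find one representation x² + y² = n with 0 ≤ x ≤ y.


Step 1: Factor n = 10573 = 97 · 109.
Step 2: Check the mod-4 condition on each prime factor: 97 ≡ 1 (mod 4), exponent 1; 109 ≡ 1 (mod 4), exponent 1.
All primes ≡ 3 (mod 4) appear to even exponent (or don't appear), so by the two-squares theorem n IS expressible as a sum of two squares.
Step 3: Build a representation. Here n = 97 · 109 is a product of primes ≡ 1 (mod 4). Each prime p ≡ 1 (mod 4) is itself a sum of two squares; find a² by testing p − a² for a perfect square:
  97: 97 − 1² = 96, 97 − 2² = 93, 97 − 3² = 88, 97 − 4² = 81 = 9² ⇒ 97 = 4² + 9².
  109: 109 − 1² = 108, 109 − 2² = 105, 109 − 3² = 100 = 10² ⇒ 109 = 3² + 10².
  Combine using the Brahmagupta–Fibonacci identity (a² + b²)(c² + d²) = (ac − bd)² + (ad + bc)² = (ac + bd)² + (ad − bc)²:
  97 · 109 = 10573: from (4² + 9²)(3² + 10²), take (4·3 − 9·10, 4·10 + 9·3) = (12 − 90, 40 + 27) = (-78, 67); dropping signs (only squares matter) gives (78, 67); check 78² + 67² = 6084 + 4489 = 10573 ✓.
Step 4: Order so x ≤ y and verify: 67² + 78² = 4489 + 6084 = 10573 = n. ✓

n = 10573 = 67² + 78² (one valid representation with x ≤ y).


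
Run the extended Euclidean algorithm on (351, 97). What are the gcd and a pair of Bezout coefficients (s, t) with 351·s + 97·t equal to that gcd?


Euclidean algorithm on (351, 97) — divide until remainder is 0:
  351 = 3 · 97 + 60
  97 = 1 · 60 + 37
  60 = 1 · 37 + 23
  37 = 1 · 23 + 14
  23 = 1 · 14 + 9
  14 = 1 · 9 + 5
  9 = 1 · 5 + 4
  5 = 1 · 4 + 1
  4 = 4 · 1 + 0
gcd(351, 97) = 1.
Track Bezout coefficients alongside the remainders: start with r₀ = 351 = a·1 + b·0 (s = 1, t = 0) and r₁ = 97 = a·0 + b·1 (s = 0, t = 1); each new remainder r_{k+1} = r_{k-1} − q_k·r_k inherits s_{k+1} = s_{k-1} − q_k·s_k, t_{k+1} = t_{k-1} − q_k·t_k, so r_k = a·s_k + b·t_k at every step:
  q = 3: r = 60, s = 1 − 3·0 = 1, t = 0 − 3·1 = -3  (check: 351·1 + 97·(-3) = 60)
  q = 1: r = 37, s = 0 − 1·1 = -1, t = 1 − 1·(-3) = 4  (check: 351·(-1) + 97·4 = 37)
  q = 1: r = 23, s = 1 − 1·(-1) = 2, t = -3 − 1·4 = -7  (check: 351·2 + 97·(-7) = 23)
  q = 1: r = 14, s = -1 − 1·2 = -3, t = 4 − 1·(-7) = 11  (check: 351·(-3) + 97·11 = 14)
  q = 1: r = 9, s = 2 − 1·(-3) = 5, t = -7 − 1·11 = -18  (check: 351·5 + 97·(-18) = 9)
  q = 1: r = 5, s = -3 − 1·5 = -8, t = 11 − 1·(-18) = 29  (check: 351·(-8) + 97·29 = 5)
  q = 1: r = 4, s = 5 − 1·(-8) = 13, t = -18 − 1·29 = -47  (check: 351·13 + 97·(-47) = 4)
  q = 1: r = 1, s = -8 − 1·13 = -21, t = 29 − 1·(-47) = 76  (check: 351·(-21) + 97·76 = 1)
The row with r = 1 (the gcd) gives the Bezout coefficients s = -21, t = 76.
Result: 351 · (-21) + 97 · (76) = 1.

gcd(351, 97) = 1; s = -21, t = 76 (check: 351·(-21) + 97·76 = 1).


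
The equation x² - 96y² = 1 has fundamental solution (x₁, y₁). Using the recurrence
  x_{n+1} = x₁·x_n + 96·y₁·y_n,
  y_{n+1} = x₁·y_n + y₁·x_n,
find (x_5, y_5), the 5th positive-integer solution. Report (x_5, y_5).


Step 1: Find the fundamental solution (x₁, y₁) of x² - 96y² = 1.
  Expand √96 as a continued fraction. a₀ = ⌊√96⌋ = 9; iterate m_{k+1} = d_k·a_k − m_k, d_{k+1} = (96 − m_{k+1}²)/d_k, a_{k+1} = ⌊(a₀ + m_{k+1})/d_{k+1}⌋ (starting m₀ = 0, d₀ = 1), with convergents p_k = a_k·p_{k-1} + p_{k-2}, q_k = a_k·q_{k-1} + q_{k-2} (p₋₁ = 1, q₋₁ = 0):
  k = 0: a₀ = 9; p₀/q₀ = 9/1; p₀² − 96·q₀² = 81 − 96 = -15.
  k = 1: m = 9, d = 15, a = ⌊(9 + 9)/15⌋ = 1; p/q = (1·9 + 1)/(1·1 + 0) = 10/1; p² − 96·q² = 100 − 96 = 4.
  k = 2: m = 6, d = 4, a = ⌊(9 + 6)/4⌋ = 3; p/q = (3·10 + 9)/(3·1 + 1) = 39/4; p² − 96·q² = 1521 − 1536 = -15.
  k = 3: m = 6, d = 15, a = ⌊(9 + 6)/15⌋ = 1; p/q = (1·39 + 10)/(1·4 + 1) = 49/5; p² − 96·q² = 2401 − 2400 = 1.
  The first convergent with p² − 96·q² = 1 gives the fundamental solution (x₁, y₁) = (49, 5).
Step 2: Apply the recurrence (x_{n+1}, y_{n+1}) = (x₁x_n + 96y₁y_n, x₁y_n + y₁x_n) repeatedly.
  From (x_1, y_1) = (49, 5): x_2 = 49·49 + 96·5·5 = 4801; y_2 = 49·5 + 5·49 = 490.
  From (x_2, y_2) = (4801, 490): x_3 = 49·4801 + 96·5·490 = 470449; y_3 = 49·490 + 5·4801 = 48015.
  From (x_3, y_3) = (470449, 48015): x_4 = 49·470449 + 96·5·48015 = 46099201; y_4 = 49·48015 + 5·470449 = 4704980.
  From (x_4, y_4) = (46099201, 4704980): x_5 = 49·46099201 + 96·5·4704980 = 4517251249; y_5 = 49·4704980 + 5·46099201 = 461040025.
Step 3: Verify x_5² - 96·y_5² = 20405558846592060001 - 20405558846592060000 = 1 (should be 1). ✓

(x_1, y_1) = (49, 5); (x_5, y_5) = (4517251249, 461040025).


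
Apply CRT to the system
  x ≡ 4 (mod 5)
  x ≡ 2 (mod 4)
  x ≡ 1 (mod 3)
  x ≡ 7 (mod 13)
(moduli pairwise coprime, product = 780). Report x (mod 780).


Product of moduli M = 5 · 4 · 3 · 13 = 780.
Merge one congruence at a time:
  Start: x ≡ 4 (mod 5).
  Combine with x ≡ 2 (mod 4); new modulus lcm = 20.
    Write x = 4 + 5·t and substitute into x ≡ 2 (mod 4): 5·t ≡ 2 − 4 = -2 (mod 4).
    Reduce coefficients mod 4: 1·t ≡ 2 (mod 4).
    So t ≡ 2 (mod 4).
    Then x = 4 + 5·2 = 14, valid modulo lcm(5, 4) = 20: x ≡ 14 (mod 20).
  Combine with x ≡ 1 (mod 3); new modulus lcm = 60.
    Write x = 14 + 20·t and substitute into x ≡ 1 (mod 3): 20·t ≡ 1 − 14 = -13 (mod 3).
    Reduce coefficients mod 3: 2·t ≡ 2 (mod 3).
    The inverse of 2 mod 3 is 2 (since 2·2 = 4 = 1·3 + 1), so t ≡ 2·2 = 4 ≡ 1 (mod 3).
    Then x = 14 + 20·1 = 34, valid modulo lcm(20, 3) = 60: x ≡ 34 (mod 60).
  Combine with x ≡ 7 (mod 13); new modulus lcm = 780.
    Write x = 34 + 60·t and substitute into x ≡ 7 (mod 13): 60·t ≡ 7 − 34 = -27 (mod 13).
    Reduce coefficients mod 13: 8·t ≡ 12 (mod 13).
    The inverse of 8 mod 13 is 5 (since 8·5 = 40 = 3·13 + 1), so t ≡ 5·12 = 60 ≡ 8 (mod 13).
    Then x = 34 + 60·8 = 514, valid modulo lcm(60, 13) = 780: x ≡ 514 (mod 780).
Verify against each original: 514 mod 5 = 4, 514 mod 4 = 2, 514 mod 3 = 1, 514 mod 13 = 7.

x ≡ 514 (mod 780).


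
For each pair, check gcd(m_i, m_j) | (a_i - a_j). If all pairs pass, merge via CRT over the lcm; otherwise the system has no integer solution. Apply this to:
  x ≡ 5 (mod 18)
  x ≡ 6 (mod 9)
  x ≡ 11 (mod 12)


Moduli 18, 9, 12 are not pairwise coprime, so CRT works modulo lcm(m_i) when all pairwise compatibility conditions hold.
Pairwise compatibility: gcd(m_i, m_j) must divide a_i - a_j for every pair.
Merge one congruence at a time:
  Start: x ≡ 5 (mod 18).
  Combine with x ≡ 6 (mod 9): gcd(18, 9) = 9, and 6 - 5 = 1 is NOT divisible by 9.
    ⇒ system is inconsistent (no integer solution).

No solution (the system is inconsistent).


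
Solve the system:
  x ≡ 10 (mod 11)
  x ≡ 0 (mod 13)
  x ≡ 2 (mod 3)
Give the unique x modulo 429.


Moduli 11, 13, 3 are pairwise coprime; by CRT there is a unique solution modulo M = 11 · 13 · 3 = 429.
Solve pairwise, accumulating the modulus:
  Start with x ≡ 10 (mod 11).
  Combine with x ≡ 0 (mod 13): since gcd(11, 13) = 1, we get a unique residue mod 143.
    Write x = 10 + 11·t and substitute into x ≡ 0 (mod 13): 11·t ≡ 0 − 10 = -10 (mod 13).
    Reduce coefficients mod 13: 11·t ≡ 3 (mod 13).
    The inverse of 11 mod 13 is 6 (since 11·6 = 66 = 5·13 + 1), so t ≡ 6·3 = 18 ≡ 5 (mod 13).
    Then x = 10 + 11·5 = 65, valid modulo lcm(11, 13) = 143: x ≡ 65 (mod 143).
  Combine with x ≡ 2 (mod 3): since gcd(143, 3) = 1, we get a unique residue mod 429.
    Write x = 65 + 143·t and substitute into x ≡ 2 (mod 3): 143·t ≡ 2 − 65 = -63 (mod 3).
    Reduce coefficients mod 3: 2·t ≡ 0 (mod 3).
    The inverse of 2 mod 3 is 2 (since 2·2 = 4 = 1·3 + 1), so t ≡ 2·0 = 0 ≡ 0 (mod 3).
    Then x = 65 + 143·0 = 65, valid modulo lcm(143, 3) = 429: x ≡ 65 (mod 429).
Verify: 65 mod 11 = 10 ✓, 65 mod 13 = 0 ✓, 65 mod 3 = 2 ✓.

x ≡ 65 (mod 429).


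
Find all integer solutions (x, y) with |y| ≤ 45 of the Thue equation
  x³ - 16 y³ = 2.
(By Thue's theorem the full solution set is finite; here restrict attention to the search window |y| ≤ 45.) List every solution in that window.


The equation is x³ - 16y³ = 2. For fixed y, x³ = 16·y³ + 2, so a solution requires the RHS to be a perfect cube.
Strategy: iterate y from -45 to 45, compute RHS = 16·y³ + 2, and check whether it is a (positive or negative) perfect cube.
Check small values of y:
  y = 0: RHS = 2 is not a perfect cube.
  y = 1: RHS = 18 is not a perfect cube.
  y = -1: RHS = -14 is not a perfect cube.
  y = 2: RHS = 130 is not a perfect cube.
  y = -2: RHS = -126 is not a perfect cube.
  y = 3: RHS = 434 is not a perfect cube.
  y = -3: RHS = -430 is not a perfect cube.
Continuing the search up to |y| = 45 finds no solutions either.
No (x, y) in the scanned range satisfies the equation.

No integer solutions with |y| ≤ 45.


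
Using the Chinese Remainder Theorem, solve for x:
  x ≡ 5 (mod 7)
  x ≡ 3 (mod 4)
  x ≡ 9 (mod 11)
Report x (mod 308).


Moduli 7, 4, 11 are pairwise coprime; by CRT there is a unique solution modulo M = 7 · 4 · 11 = 308.
Solve pairwise, accumulating the modulus:
  Start with x ≡ 5 (mod 7).
  Combine with x ≡ 3 (mod 4): since gcd(7, 4) = 1, we get a unique residue mod 28.
    Write x = 5 + 7·t and substitute into x ≡ 3 (mod 4): 7·t ≡ 3 − 5 = -2 (mod 4).
    Reduce coefficients mod 4: 3·t ≡ 2 (mod 4).
    The inverse of 3 mod 4 is 3 (since 3·3 = 9 = 2·4 + 1), so t ≡ 3·2 = 6 ≡ 2 (mod 4).
    Then x = 5 + 7·2 = 19, valid modulo lcm(7, 4) = 28: x ≡ 19 (mod 28).
  Combine with x ≡ 9 (mod 11): since gcd(28, 11) = 1, we get a unique residue mod 308.
    Write x = 19 + 28·t and substitute into x ≡ 9 (mod 11): 28·t ≡ 9 − 19 = -10 (mod 11).
    Reduce coefficients mod 11: 6·t ≡ 1 (mod 11).
    The inverse of 6 mod 11 is 2 (since 6·2 = 12 = 1·11 + 1), so t ≡ 2·1 = 2 ≡ 2 (mod 11).
    Then x = 19 + 28·2 = 75, valid modulo lcm(28, 11) = 308: x ≡ 75 (mod 308).
Verify: 75 mod 7 = 5 ✓, 75 mod 4 = 3 ✓, 75 mod 11 = 9 ✓.

x ≡ 75 (mod 308).


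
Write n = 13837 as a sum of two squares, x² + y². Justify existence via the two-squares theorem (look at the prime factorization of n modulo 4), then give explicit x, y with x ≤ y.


Step 1: Factor n = 13837 = 101 · 137.
Step 2: Check the mod-4 condition on each prime factor: 101 ≡ 1 (mod 4), exponent 1; 137 ≡ 1 (mod 4), exponent 1.
All primes ≡ 3 (mod 4) appear to even exponent (or don't appear), so by the two-squares theorem n IS expressible as a sum of two squares.
Step 3: Build a representation. Here n = 101 · 137 is a product of primes ≡ 1 (mod 4). Each prime p ≡ 1 (mod 4) is itself a sum of two squares; find a² by testing p − a² for a perfect square:
  101: 101 − 1² = 100 = 10² ⇒ 101 = 1² + 10².
  137: 137 − 1² = 136, 137 − 2² = 133, 137 − 3² = 128, 137 − 4² = 121 = 11² ⇒ 137 = 4² + 11².
  Combine using the Brahmagupta–Fibonacci identity (a² + b²)(c² + d²) = (ac − bd)² + (ad + bc)² = (ac + bd)² + (ad − bc)²:
  101 · 137 = 13837: from (1² + 10²)(4² + 11²), take (1·4 − 10·11, 1·11 + 10·4) = (4 − 110, 11 + 40) = (-106, 51); dropping signs (only squares matter) gives (106, 51); check 106² + 51² = 11236 + 2601 = 13837 ✓.
Step 4: Order so x ≤ y and verify: 51² + 106² = 2601 + 11236 = 13837 = n. ✓

n = 13837 = 51² + 106² (one valid representation with x ≤ y).


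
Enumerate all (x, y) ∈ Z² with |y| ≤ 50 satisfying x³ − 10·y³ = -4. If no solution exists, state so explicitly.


The equation is x³ - 10y³ = -4. For fixed y, x³ = 10·y³ − 4, so a solution requires the RHS to be a perfect cube.
Strategy: iterate y from -50 to 50, compute RHS = 10·y³ − 4, and check whether it is a (positive or negative) perfect cube.
Check small values of y:
  y = 0: RHS = -4 is not a perfect cube.
  y = 1: RHS = 6 is not a perfect cube.
  y = -1: RHS = -14 is not a perfect cube.
  y = 2: RHS = 76 is not a perfect cube.
  y = -2: RHS = -84 is not a perfect cube.
  y = 3: RHS = 266 is not a perfect cube.
  y = -3: RHS = -274 is not a perfect cube.
Continuing the search up to |y| = 50 finds no solutions either.
No (x, y) in the scanned range satisfies the equation.

No integer solutions with |y| ≤ 50.


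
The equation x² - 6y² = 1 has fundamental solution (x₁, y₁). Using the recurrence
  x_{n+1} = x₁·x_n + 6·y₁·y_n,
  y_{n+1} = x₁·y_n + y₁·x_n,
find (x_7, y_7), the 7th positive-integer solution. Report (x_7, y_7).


Step 1: Find the fundamental solution (x₁, y₁) of x² - 6y² = 1.
  Expand √6 as a continued fraction. a₀ = ⌊√6⌋ = 2; iterate m_{k+1} = d_k·a_k − m_k, d_{k+1} = (6 − m_{k+1}²)/d_k, a_{k+1} = ⌊(a₀ + m_{k+1})/d_{k+1}⌋ (starting m₀ = 0, d₀ = 1), with convergents p_k = a_k·p_{k-1} + p_{k-2}, q_k = a_k·q_{k-1} + q_{k-2} (p₋₁ = 1, q₋₁ = 0):
  k = 0: a₀ = 2; p₀/q₀ = 2/1; p₀² − 6·q₀² = 4 − 6 = -2.
  k = 1: m = 2, d = 2, a = ⌊(2 + 2)/2⌋ = 2; p/q = (2·2 + 1)/(2·1 + 0) = 5/2; p² − 6·q² = 25 − 24 = 1.
  The first convergent with p² − 6·q² = 1 gives the fundamental solution (x₁, y₁) = (5, 2).
Step 2: Apply the recurrence (x_{n+1}, y_{n+1}) = (x₁x_n + 6y₁y_n, x₁y_n + y₁x_n) repeatedly.
  From (x_1, y_1) = (5, 2): x_2 = 5·5 + 6·2·2 = 49; y_2 = 5·2 + 2·5 = 20.
  From (x_2, y_2) = (49, 20): x_3 = 5·49 + 6·2·20 = 485; y_3 = 5·20 + 2·49 = 198.
  From (x_3, y_3) = (485, 198): x_4 = 5·485 + 6·2·198 = 4801; y_4 = 5·198 + 2·485 = 1960.
  From (x_4, y_4) = (4801, 1960): x_5 = 5·4801 + 6·2·1960 = 47525; y_5 = 5·1960 + 2·4801 = 19402.
  From (x_5, y_5) = (47525, 19402): x_6 = 5·47525 + 6·2·19402 = 470449; y_6 = 5·19402 + 2·47525 = 192060.
  From (x_6, y_6) = (470449, 192060): x_7 = 5·470449 + 6·2·192060 = 4656965; y_7 = 5·192060 + 2·470449 = 1901198.
Step 3: Verify x_7² - 6·y_7² = 21687323011225 - 21687323011224 = 1 (should be 1). ✓

(x_1, y_1) = (5, 2); (x_7, y_7) = (4656965, 1901198).


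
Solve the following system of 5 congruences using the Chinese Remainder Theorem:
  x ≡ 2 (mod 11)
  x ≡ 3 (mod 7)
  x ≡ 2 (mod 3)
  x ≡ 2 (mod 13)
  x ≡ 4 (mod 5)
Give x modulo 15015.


Product of moduli M = 11 · 7 · 3 · 13 · 5 = 15015.
Merge one congruence at a time:
  Start: x ≡ 2 (mod 11).
  Combine with x ≡ 3 (mod 7); new modulus lcm = 77.
    Write x = 2 + 11·t and substitute into x ≡ 3 (mod 7): 11·t ≡ 3 − 2 = 1 (mod 7).
    Reduce coefficients mod 7: 4·t ≡ 1 (mod 7).
    The inverse of 4 mod 7 is 2 (since 4·2 = 8 = 1·7 + 1), so t ≡ 2·1 = 2 ≡ 2 (mod 7).
    Then x = 2 + 11·2 = 24, valid modulo lcm(11, 7) = 77: x ≡ 24 (mod 77).
  Combine with x ≡ 2 (mod 3); new modulus lcm = 231.
    Write x = 24 + 77·t and substitute into x ≡ 2 (mod 3): 77·t ≡ 2 − 24 = -22 (mod 3).
    Reduce coefficients mod 3: 2·t ≡ 2 (mod 3).
    The inverse of 2 mod 3 is 2 (since 2·2 = 4 = 1·3 + 1), so t ≡ 2·2 = 4 ≡ 1 (mod 3).
    Then x = 24 + 77·1 = 101, valid modulo lcm(77, 3) = 231: x ≡ 101 (mod 231).
  Combine with x ≡ 2 (mod 13); new modulus lcm = 3003.
    Write x = 101 + 231·t and substitute into x ≡ 2 (mod 13): 231·t ≡ 2 − 101 = -99 (mod 13).
    Reduce coefficients mod 13: 10·t ≡ 5 (mod 13).
    The inverse of 10 mod 13 is 4 (since 10·4 = 40 = 3·13 + 1), so t ≡ 4·5 = 20 ≡ 7 (mod 13).
    Then x = 101 + 231·7 = 1718, valid modulo lcm(231, 13) = 3003: x ≡ 1718 (mod 3003).
  Combine with x ≡ 4 (mod 5); new modulus lcm = 15015.
    Write x = 1718 + 3003·t and substitute into x ≡ 4 (mod 5): 3003·t ≡ 4 − 1718 = -1714 (mod 5).
    Reduce coefficients mod 5: 3·t ≡ 1 (mod 5).
    The inverse of 3 mod 5 is 2 (since 3·2 = 6 = 1·5 + 1), so t ≡ 2·1 = 2 ≡ 2 (mod 5).
    Then x = 1718 + 3003·2 = 7724, valid modulo lcm(3003, 5) = 15015: x ≡ 7724 (mod 15015).
Verify against each original: 7724 mod 11 = 2, 7724 mod 7 = 3, 7724 mod 3 = 2, 7724 mod 13 = 2, 7724 mod 5 = 4.

x ≡ 7724 (mod 15015).


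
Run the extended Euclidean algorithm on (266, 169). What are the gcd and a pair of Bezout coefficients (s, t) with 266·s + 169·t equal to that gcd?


Euclidean algorithm on (266, 169) — divide until remainder is 0:
  266 = 1 · 169 + 97
  169 = 1 · 97 + 72
  97 = 1 · 72 + 25
  72 = 2 · 25 + 22
  25 = 1 · 22 + 3
  22 = 7 · 3 + 1
  3 = 3 · 1 + 0
gcd(266, 169) = 1.
Track Bezout coefficients alongside the remainders: start with r₀ = 266 = a·1 + b·0 (s = 1, t = 0) and r₁ = 169 = a·0 + b·1 (s = 0, t = 1); each new remainder r_{k+1} = r_{k-1} − q_k·r_k inherits s_{k+1} = s_{k-1} − q_k·s_k, t_{k+1} = t_{k-1} − q_k·t_k, so r_k = a·s_k + b·t_k at every step:
  q = 1: r = 97, s = 1 − 1·0 = 1, t = 0 − 1·1 = -1  (check: 266·1 + 169·(-1) = 97)
  q = 1: r = 72, s = 0 − 1·1 = -1, t = 1 − 1·(-1) = 2  (check: 266·(-1) + 169·2 = 72)
  q = 1: r = 25, s = 1 − 1·(-1) = 2, t = -1 − 1·2 = -3  (check: 266·2 + 169·(-3) = 25)
  q = 2: r = 22, s = -1 − 2·2 = -5, t = 2 − 2·(-3) = 8  (check: 266·(-5) + 169·8 = 22)
  q = 1: r = 3, s = 2 − 1·(-5) = 7, t = -3 − 1·8 = -11  (check: 266·7 + 169·(-11) = 3)
  q = 7: r = 1, s = -5 − 7·7 = -54, t = 8 − 7·(-11) = 85  (check: 266·(-54) + 169·85 = 1)
The row with r = 1 (the gcd) gives the Bezout coefficients s = -54, t = 85.
Result: 266 · (-54) + 169 · (85) = 1.

gcd(266, 169) = 1; s = -54, t = 85 (check: 266·(-54) + 169·85 = 1).


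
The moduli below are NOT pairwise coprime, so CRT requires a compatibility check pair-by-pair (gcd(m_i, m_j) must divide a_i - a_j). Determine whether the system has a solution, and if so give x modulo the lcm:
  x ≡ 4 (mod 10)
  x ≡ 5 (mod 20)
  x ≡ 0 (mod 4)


Moduli 10, 20, 4 are not pairwise coprime, so CRT works modulo lcm(m_i) when all pairwise compatibility conditions hold.
Pairwise compatibility: gcd(m_i, m_j) must divide a_i - a_j for every pair.
Merge one congruence at a time:
  Start: x ≡ 4 (mod 10).
  Combine with x ≡ 5 (mod 20): gcd(10, 20) = 10, and 5 - 4 = 1 is NOT divisible by 10.
    ⇒ system is inconsistent (no integer solution).

No solution (the system is inconsistent).


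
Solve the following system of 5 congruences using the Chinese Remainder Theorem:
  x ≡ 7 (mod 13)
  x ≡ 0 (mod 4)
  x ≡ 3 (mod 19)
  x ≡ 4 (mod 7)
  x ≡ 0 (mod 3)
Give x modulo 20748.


Product of moduli M = 13 · 4 · 19 · 7 · 3 = 20748.
Merge one congruence at a time:
  Start: x ≡ 7 (mod 13).
  Combine with x ≡ 0 (mod 4); new modulus lcm = 52.
    Write x = 7 + 13·t and substitute into x ≡ 0 (mod 4): 13·t ≡ 0 − 7 = -7 (mod 4).
    Reduce coefficients mod 4: 1·t ≡ 1 (mod 4).
    So t ≡ 1 (mod 4).
    Then x = 7 + 13·1 = 20, valid modulo lcm(13, 4) = 52: x ≡ 20 (mod 52).
  Combine with x ≡ 3 (mod 19); new modulus lcm = 988.
    Write x = 20 + 52·t and substitute into x ≡ 3 (mod 19): 52·t ≡ 3 − 20 = -17 (mod 19).
    Reduce coefficients mod 19: 14·t ≡ 2 (mod 19).
    The inverse of 14 mod 19 is 15 (since 14·15 = 210 = 11·19 + 1), so t ≡ 15·2 = 30 ≡ 11 (mod 19).
    Then x = 20 + 52·11 = 592, valid modulo lcm(52, 19) = 988: x ≡ 592 (mod 988).
  Combine with x ≡ 4 (mod 7); new modulus lcm = 6916.
    Write x = 592 + 988·t and substitute into x ≡ 4 (mod 7): 988·t ≡ 4 − 592 = -588 (mod 7).
    Reduce coefficients mod 7: 1·t ≡ 0 (mod 7).
    So t ≡ 0 (mod 7).
    Then x = 592 + 988·0 = 592, valid modulo lcm(988, 7) = 6916: x ≡ 592 (mod 6916).
  Combine with x ≡ 0 (mod 3); new modulus lcm = 20748.
    Write x = 592 + 6916·t and substitute into x ≡ 0 (mod 3): 6916·t ≡ 0 − 592 = -592 (mod 3).
    Reduce coefficients mod 3: 1·t ≡ 2 (mod 3).
    So t ≡ 2 (mod 3).
    Then x = 592 + 6916·2 = 14424, valid modulo lcm(6916, 3) = 20748: x ≡ 14424 (mod 20748).
Verify against each original: 14424 mod 13 = 7, 14424 mod 4 = 0, 14424 mod 19 = 3, 14424 mod 7 = 4, 14424 mod 3 = 0.

x ≡ 14424 (mod 20748).


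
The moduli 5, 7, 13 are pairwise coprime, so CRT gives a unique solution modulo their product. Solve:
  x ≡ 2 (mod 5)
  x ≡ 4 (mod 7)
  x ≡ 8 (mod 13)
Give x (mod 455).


Moduli 5, 7, 13 are pairwise coprime; by CRT there is a unique solution modulo M = 5 · 7 · 13 = 455.
Solve pairwise, accumulating the modulus:
  Start with x ≡ 2 (mod 5).
  Combine with x ≡ 4 (mod 7): since gcd(5, 7) = 1, we get a unique residue mod 35.
    Write x = 2 + 5·t and substitute into x ≡ 4 (mod 7): 5·t ≡ 4 − 2 = 2 (mod 7).
    The inverse of 5 mod 7 is 3 (since 5·3 = 15 = 2·7 + 1), so t ≡ 3·2 = 6 ≡ 6 (mod 7).
    Then x = 2 + 5·6 = 32, valid modulo lcm(5, 7) = 35: x ≡ 32 (mod 35).
  Combine with x ≡ 8 (mod 13): since gcd(35, 13) = 1, we get a unique residue mod 455.
    Write x = 32 + 35·t and substitute into x ≡ 8 (mod 13): 35·t ≡ 8 − 32 = -24 (mod 13).
    Reduce coefficients mod 13: 9·t ≡ 2 (mod 13).
    The inverse of 9 mod 13 is 3 (since 9·3 = 27 = 2·13 + 1), so t ≡ 3·2 = 6 ≡ 6 (mod 13).
    Then x = 32 + 35·6 = 242, valid modulo lcm(35, 13) = 455: x ≡ 242 (mod 455).
Verify: 242 mod 5 = 2 ✓, 242 mod 7 = 4 ✓, 242 mod 13 = 8 ✓.

x ≡ 242 (mod 455).


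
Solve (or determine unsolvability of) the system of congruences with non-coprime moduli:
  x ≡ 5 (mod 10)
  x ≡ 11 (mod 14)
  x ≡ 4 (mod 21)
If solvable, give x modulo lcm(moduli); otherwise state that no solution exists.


Moduli 10, 14, 21 are not pairwise coprime, so CRT works modulo lcm(m_i) when all pairwise compatibility conditions hold.
Pairwise compatibility: gcd(m_i, m_j) must divide a_i - a_j for every pair.
Merge one congruence at a time:
  Start: x ≡ 5 (mod 10).
  Combine with x ≡ 11 (mod 14): gcd(10, 14) = 2; 11 - 5 = 6, which IS divisible by 2, so compatible.
    Write x = 5 + 10·t and substitute into x ≡ 11 (mod 14): 10·t ≡ 11 − 5 = 6 (mod 14).
    Divide the congruence (and modulus) by g = 2: 5·t ≡ 3 (mod 7).
    The inverse of 5 mod 7 is 3 (since 5·3 = 15 = 2·7 + 1), so t ≡ 3·3 = 9 ≡ 2 (mod 7).
    Then x = 5 + 10·2 = 25, valid modulo lcm(10, 14) = 70: x ≡ 25 (mod 70).
  Combine with x ≡ 4 (mod 21): gcd(70, 21) = 7; 4 - 25 = -21, which IS divisible by 7, so compatible.
    Write x = 25 + 70·t and substitute into x ≡ 4 (mod 21): 70·t ≡ 4 − 25 = -21 (mod 21).
    Divide the congruence (and modulus) by g = 7: 10·t ≡ -3 (mod 3).
    Reduce coefficients mod 3: 1·t ≡ 0 (mod 3).
    So t ≡ 0 (mod 3).
    Then x = 25 + 70·0 = 25, valid modulo lcm(70, 21) = 210: x ≡ 25 (mod 210).
Verify: 25 mod 10 = 5, 25 mod 14 = 11, 25 mod 21 = 4.

x ≡ 25 (mod 210).


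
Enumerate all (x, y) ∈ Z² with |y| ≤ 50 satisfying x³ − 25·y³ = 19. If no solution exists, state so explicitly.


The equation is x³ - 25y³ = 19. For fixed y, x³ = 25·y³ + 19, so a solution requires the RHS to be a perfect cube.
Strategy: iterate y from -50 to 50, compute RHS = 25·y³ + 19, and check whether it is a (positive or negative) perfect cube.
Check small values of y:
  y = 0: RHS = 19 is not a perfect cube.
  y = 1: RHS = 44 is not a perfect cube.
  y = -1: RHS = -6 is not a perfect cube.
  y = 2: RHS = 219 is not a perfect cube.
  y = -2: RHS = -181 is not a perfect cube.
  y = 3: RHS = 694 is not a perfect cube.
  y = -3: RHS = -656 is not a perfect cube.
Continuing the search up to |y| = 50 finds no solutions either.
No (x, y) in the scanned range satisfies the equation.

No integer solutions with |y| ≤ 50.


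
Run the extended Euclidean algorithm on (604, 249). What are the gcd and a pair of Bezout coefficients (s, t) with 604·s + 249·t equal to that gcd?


Euclidean algorithm on (604, 249) — divide until remainder is 0:
  604 = 2 · 249 + 106
  249 = 2 · 106 + 37
  106 = 2 · 37 + 32
  37 = 1 · 32 + 5
  32 = 6 · 5 + 2
  5 = 2 · 2 + 1
  2 = 2 · 1 + 0
gcd(604, 249) = 1.
Track Bezout coefficients alongside the remainders: start with r₀ = 604 = a·1 + b·0 (s = 1, t = 0) and r₁ = 249 = a·0 + b·1 (s = 0, t = 1); each new remainder r_{k+1} = r_{k-1} − q_k·r_k inherits s_{k+1} = s_{k-1} − q_k·s_k, t_{k+1} = t_{k-1} − q_k·t_k, so r_k = a·s_k + b·t_k at every step:
  q = 2: r = 106, s = 1 − 2·0 = 1, t = 0 − 2·1 = -2  (check: 604·1 + 249·(-2) = 106)
  q = 2: r = 37, s = 0 − 2·1 = -2, t = 1 − 2·(-2) = 5  (check: 604·(-2) + 249·5 = 37)
  q = 2: r = 32, s = 1 − 2·(-2) = 5, t = -2 − 2·5 = -12  (check: 604·5 + 249·(-12) = 32)
  q = 1: r = 5, s = -2 − 1·5 = -7, t = 5 − 1·(-12) = 17  (check: 604·(-7) + 249·17 = 5)
  q = 6: r = 2, s = 5 − 6·(-7) = 47, t = -12 − 6·17 = -114  (check: 604·47 + 249·(-114) = 2)
  q = 2: r = 1, s = -7 − 2·47 = -101, t = 17 − 2·(-114) = 245  (check: 604·(-101) + 249·245 = 1)
The row with r = 1 (the gcd) gives the Bezout coefficients s = -101, t = 245.
Result: 604 · (-101) + 249 · (245) = 1.

gcd(604, 249) = 1; s = -101, t = 245 (check: 604·(-101) + 249·245 = 1).


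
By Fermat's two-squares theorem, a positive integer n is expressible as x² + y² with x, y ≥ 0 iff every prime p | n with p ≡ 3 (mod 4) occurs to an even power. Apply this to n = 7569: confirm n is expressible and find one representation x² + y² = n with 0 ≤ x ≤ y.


Step 1: Factor n = 7569 = 3^2 · 29^2.
Step 2: Check the mod-4 condition on each prime factor: 3 ≡ 3 (mod 4), exponent 2 (must be even); 29 ≡ 1 (mod 4), exponent 2.
All primes ≡ 3 (mod 4) appear to even exponent (or don't appear), so by the two-squares theorem n IS expressible as a sum of two squares.
Step 3: Build a representation. Group n = k² · m with k = 3 and m = 29 · 29 = 841 (a product of primes ≡ 1 (mod 4)); a representation of m scales to one of n via (k·x)² + (k·y)² = k²(x² + y²). Each prime p ≡ 1 (mod 4) is itself a sum of two squares; find a² by testing p − a² for a perfect square:
  29: 29 − 1² = 28, 29 − 2² = 25 = 5² ⇒ 29 = 2² + 5².
  Combine using the Brahmagupta–Fibonacci identity (a² + b²)(c² + d²) = (ac − bd)² + (ad + bc)² = (ac + bd)² + (ad − bc)²:
  29 · 29 = 841: from (2² + 5²)(2² + 5²), take (2·2 − 5·5, 2·5 + 5·2) = (4 − 25, 10 + 10) = (-21, 20); dropping signs (only squares matter) gives (21, 20); check 21² + 20² = 441 + 400 = 841 ✓.
  Scale by k = 3: (3·21, 3·20) = (63, 60).
Step 4: Order so x ≤ y and verify: 60² + 63² = 3600 + 3969 = 7569 = n. ✓

n = 7569 = 60² + 63² (one valid representation with x ≤ y).


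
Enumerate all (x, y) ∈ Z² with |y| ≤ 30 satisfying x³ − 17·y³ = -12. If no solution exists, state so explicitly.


The equation is x³ - 17y³ = -12. For fixed y, x³ = 17·y³ − 12, so a solution requires the RHS to be a perfect cube.
Strategy: iterate y from -30 to 30, compute RHS = 17·y³ − 12, and check whether it is a (positive or negative) perfect cube.
Check small values of y:
  y = 0: RHS = -12 is not a perfect cube.
  y = 1: RHS = 5 is not a perfect cube.
  y = -1: RHS = -29 is not a perfect cube.
  y = 2: RHS = 124 is not a perfect cube.
  y = -2: RHS = -148 is not a perfect cube.
  y = 3: RHS = 447 is not a perfect cube.
  y = -3: RHS = -471 is not a perfect cube.
Continuing the search up to |y| = 30 finds no solutions either.
No (x, y) in the scanned range satisfies the equation.

No integer solutions with |y| ≤ 30.


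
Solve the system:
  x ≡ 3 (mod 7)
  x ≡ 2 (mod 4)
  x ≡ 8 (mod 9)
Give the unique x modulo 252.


Moduli 7, 4, 9 are pairwise coprime; by CRT there is a unique solution modulo M = 7 · 4 · 9 = 252.
Solve pairwise, accumulating the modulus:
  Start with x ≡ 3 (mod 7).
  Combine with x ≡ 2 (mod 4): since gcd(7, 4) = 1, we get a unique residue mod 28.
    Write x = 3 + 7·t and substitute into x ≡ 2 (mod 4): 7·t ≡ 2 − 3 = -1 (mod 4).
    Reduce coefficients mod 4: 3·t ≡ 3 (mod 4).
    The inverse of 3 mod 4 is 3 (since 3·3 = 9 = 2·4 + 1), so t ≡ 3·3 = 9 ≡ 1 (mod 4).
    Then x = 3 + 7·1 = 10, valid modulo lcm(7, 4) = 28: x ≡ 10 (mod 28).
  Combine with x ≡ 8 (mod 9): since gcd(28, 9) = 1, we get a unique residue mod 252.
    Write x = 10 + 28·t and substitute into x ≡ 8 (mod 9): 28·t ≡ 8 − 10 = -2 (mod 9).
    Reduce coefficients mod 9: 1·t ≡ 7 (mod 9).
    So t ≡ 7 (mod 9).
    Then x = 10 + 28·7 = 206, valid modulo lcm(28, 9) = 252: x ≡ 206 (mod 252).
Verify: 206 mod 7 = 3 ✓, 206 mod 4 = 2 ✓, 206 mod 9 = 8 ✓.

x ≡ 206 (mod 252).
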